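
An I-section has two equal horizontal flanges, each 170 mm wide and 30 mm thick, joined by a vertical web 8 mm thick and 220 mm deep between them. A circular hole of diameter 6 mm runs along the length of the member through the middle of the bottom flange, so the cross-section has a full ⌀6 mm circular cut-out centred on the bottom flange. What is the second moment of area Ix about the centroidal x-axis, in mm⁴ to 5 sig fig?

Break the section into simple shapes (no overlaps), measuring from the bottom-left corner of the bounding box.
Bottom flange: 170 × 30, A = 5 100 mm², y = 15 mm, Ī = 382 500 mm⁴.
Web: 8 × 220, A = 1 760 mm², y = 140 mm, Ī = 7 098 667 mm⁴.
Top flange: 170 × 30, A = 5 100 mm², y = 265 mm, Ī = 382 500 mm⁴.
Hole (subtracted): ⌀6, A = 28.27433 mm², y = 15 mm, Ī = 63.61725 mm⁴.
Centroid: ȳ = ΣA·y / ΣA = 140.2962 mm.
Transfer each piece to the centroidal x-axis using Ī + A·d² with d = y − 140.2962:
  bottom flange: d = -125.2962 mm → contributes +80 448 115 mm⁴
  web: d = -0.2962096 mm → contributes +7 098 821 mm⁴
  top flange: d = 124.7038 mm → contributes +79 692 780 mm⁴
  hole: d = -125.2962 mm → contributes −443946.3 mm⁴
Total I = 166 795 770 mm⁴.

Ix ≈ 1.6680 × 10⁸ mm⁴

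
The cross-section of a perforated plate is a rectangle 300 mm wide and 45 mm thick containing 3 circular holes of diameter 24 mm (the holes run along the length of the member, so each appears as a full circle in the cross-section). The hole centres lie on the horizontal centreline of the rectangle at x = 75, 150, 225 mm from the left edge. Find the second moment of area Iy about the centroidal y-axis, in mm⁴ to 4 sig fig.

Break the section into simple shapes (no overlaps), measuring from the bottom-left corner of the bounding box.
Plate: 300 × 45, A = 13 500 mm², x = 150 mm, Ī = 101 250 000 mm⁴.
Hole 1 (subtracted): ⌀24, A = 452.389 mm², x = 75 mm, Ī = 16 286 mm⁴.
Hole 2 (subtracted): ⌀24, A = 452.389 mm², x = 150 mm, Ī = 16 286 mm⁴.
Hole 3 (subtracted): ⌀24, A = 452.389 mm², x = 225 mm, Ī = 16 286 mm⁴.
By symmetry the centroid is at mid-width, x̄ = 150 mm.
Transfer each piece to the centroidal y-axis using Ī + A·d² with d = x − 150:
  plate: d = 0 mm → contributes +101 250 000 mm⁴
  hole 1: d = -75 mm → contributes −2 560 976 mm⁴
  hole 2: d = 0 mm → contributes −16 286 mm⁴
  hole 3: d = 75 mm → contributes −2 560 976 mm⁴
Total I = 96 111 762 mm⁴.

Iy ≈ 9.611 × 10⁷ mm⁴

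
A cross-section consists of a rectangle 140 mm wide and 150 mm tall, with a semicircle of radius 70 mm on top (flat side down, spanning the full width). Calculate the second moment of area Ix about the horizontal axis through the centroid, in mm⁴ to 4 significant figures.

Break the section into simple shapes (no overlaps), measuring from the bottom-left corner of the bounding box.
Rectangular body: 140 × 150, A = 21 000 mm², y = 75 mm, Ī = 39 375 000 mm⁴.
Semicircular cap: semicircle r = 70, A = 7696.9 mm², y = 179.709 mm, Ī = 2 635 265 mm⁴.
Centroid: ȳ = ΣA·y / ΣA = 103.084 mm.
Transfer each piece to the horizontal axis through the centroid using Ī + A·d² with d = y − 103.084:
  rectangular body: d = -28.0844 mm → contributes +55 938 365 mm⁴
  semicircular cap: d = 76.6246 mm → contributes +47 826 259 mm⁴
Total I = 103 764 624 mm⁴.

Ix ≈ 1.038 × 10⁸ mm⁴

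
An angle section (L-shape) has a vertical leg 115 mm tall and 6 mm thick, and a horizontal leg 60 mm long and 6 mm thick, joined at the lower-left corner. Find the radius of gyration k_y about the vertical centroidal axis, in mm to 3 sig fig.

Treat the section as a set of non-overlapping primitives; coordinates are from the bounding-box lower-left.
Vertical leg: 6 × 115, A = 690 mm², x = 3 mm, Ī = 2 070 mm⁴.
Horizontal leg (remainder): 54 × 6, A = 324 mm², x = 33 mm, Ī = 78 732 mm⁴.
Centroid: x̄ = ΣA·x / ΣA = 12.586 mm.
Transfer each piece to the vertical centroidal axis using Ī + A·d² with d = x − 12.586:
  vertical leg: d = -9.5858 mm → contributes +65 472 mm⁴
  horizontal leg (remainder): d = 20.414 mm → contributes +213 756 mm⁴
Total I = 279 228 mm⁴.
Radius of gyration: k = √(I/A) = √(279 228 / 1 014) = 16.594 mm.

k_y ≈ 16.6 mm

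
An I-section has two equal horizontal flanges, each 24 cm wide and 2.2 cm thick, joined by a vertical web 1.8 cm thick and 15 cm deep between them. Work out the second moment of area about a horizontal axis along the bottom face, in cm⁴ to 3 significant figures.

I_base ≈ 2.08 × 10⁴ cm⁴

Split into non-overlapping primitives; take the origin at the lower-left of the bounding box.
Bottom flange: 24 × 2.2, A = 52.8 cm², y = 1.1 cm, Ī = 21.296 cm⁴.
Web: 1.8 × 15, A = 27 cm², y = 9.7 cm, Ī = 506.25 cm⁴.
Top flange: 24 × 2.2, A = 52.8 cm², y = 18.3 cm, Ī = 21.296 cm⁴.
Transfer each piece to the bottom edge using Ī + A·d² with d = y − 0:
  bottom flange: d = 1.1 cm → contributes +85.184 cm⁴
  web: d = 9.7 cm → contributes +3046.7 cm⁴
  top flange: d = 18.3 cm → contributes +17 703 cm⁴
Total I = 20 835 cm⁴.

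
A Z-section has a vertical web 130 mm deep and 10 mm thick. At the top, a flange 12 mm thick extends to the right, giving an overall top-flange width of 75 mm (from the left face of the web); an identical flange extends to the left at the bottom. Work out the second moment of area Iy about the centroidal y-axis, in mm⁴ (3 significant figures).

Iy ≈ 2.75 × 10⁶ mm⁴

Break the section into simple shapes (no overlaps), measuring from the bottom-left corner of the bounding box.
Web: 10 × 130, A = 1 300 mm², x = 70 mm, Ī = 10 833 mm⁴.
Top flange (beyond web): 65 × 12, A = 780 mm², x = 107.5 mm, Ī = 274 625 mm⁴.
Bottom flange (beyond web): 65 × 12, A = 780 mm², x = 32.5 mm, Ī = 274 625 mm⁴.
Centroid: x̄ = ΣA·x / ΣA = 70 mm.
Transfer each piece to the centroidal y-axis using Ī + A·d² with d = x − 70:
  web: d = 0 mm → contributes +10 833 mm⁴
  top flange (beyond web): d = 37.5 mm → contributes +1 371 500 mm⁴
  bottom flange (beyond web): d = -37.5 mm → contributes +1 371 500 mm⁴
Total I = 2 753 833 mm⁴.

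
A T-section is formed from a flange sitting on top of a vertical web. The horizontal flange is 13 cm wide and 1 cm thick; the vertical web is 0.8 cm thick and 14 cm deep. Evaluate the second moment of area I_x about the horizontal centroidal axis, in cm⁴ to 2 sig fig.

I_x ≈ 520 cm⁴

Decompose the section into non-overlapping parts with the origin at the bottom-left of its bounding rectangle.
Flange: 13 × 1, A = 13 cm², y = 14.5 cm, Ī = 1.083 cm⁴.
Web: 0.8 × 14, A = 11.2 cm², y = 7 cm, Ī = 182.9 cm⁴.
Centroid: ȳ = ΣA·y / ΣA = 11.03 cm.
Transfer each piece to the horizontal centroidal axis using Ī + A·d² with d = y − 11.03:
  flange: d = 3.471 cm → contributes +157.7 cm⁴
  web: d = -4.029 cm → contributes +364.7 cm⁴
Total I = 522.4 cm⁴.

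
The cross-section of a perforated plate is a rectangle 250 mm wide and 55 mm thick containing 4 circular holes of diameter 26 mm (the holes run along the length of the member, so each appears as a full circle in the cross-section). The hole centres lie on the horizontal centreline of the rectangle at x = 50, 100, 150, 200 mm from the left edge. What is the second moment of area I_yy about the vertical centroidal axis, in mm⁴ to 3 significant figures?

I_yy ≈ 6.49 × 10⁷ mm⁴

Break the section into simple shapes (no overlaps), measuring from the bottom-left corner of the bounding box.
Plate: 250 × 55, A = 13 750 mm², x = 125 mm, Ī = 71 614 583 mm⁴.
Hole 1 (subtracted): ⌀26, A = 530.93 mm², x = 50 mm, Ī = 22 432 mm⁴.
Hole 2 (subtracted): ⌀26, A = 530.93 mm², x = 100 mm, Ī = 22 432 mm⁴.
Hole 3 (subtracted): ⌀26, A = 530.93 mm², x = 150 mm, Ī = 22 432 mm⁴.
Hole 4 (subtracted): ⌀26, A = 530.93 mm², x = 200 mm, Ī = 22 432 mm⁴.
By symmetry the centroid is at mid-width, x̄ = 125 mm.
Transfer each piece to the vertical centroidal axis using Ī + A·d² with d = x − 125:
  plate: d = 0 mm → contributes +71 614 583 mm⁴
  hole 1: d = -75 mm → contributes −3 008 908 mm⁴
  hole 2: d = -25 mm → contributes −354 262 mm⁴
  hole 3: d = 25 mm → contributes −354 262 mm⁴
  hole 4: d = 75 mm → contributes −3 008 908 mm⁴
Total I = 64 888 242 mm⁴.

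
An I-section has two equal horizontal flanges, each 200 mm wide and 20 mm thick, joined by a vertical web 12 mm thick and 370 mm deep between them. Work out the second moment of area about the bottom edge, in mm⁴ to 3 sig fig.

Break the section into simple shapes (no overlaps), measuring from the bottom-left corner of the bounding box.
Bottom flange: 200 × 20, A = 4 000 mm², y = 10 mm, Ī = 133 333 mm⁴.
Web: 12 × 370, A = 4 440 mm², y = 205 mm, Ī = 50 653 000 mm⁴.
Top flange: 200 × 20, A = 4 000 mm², y = 400 mm, Ī = 133 333 mm⁴.
Transfer each piece to the base of the section using Ī + A·d² with d = y − 0:
  bottom flange: d = 10 mm → contributes +533 333 mm⁴
  web: d = 205 mm → contributes +237 244 000 mm⁴
  top flange: d = 400 mm → contributes +640 133 333 mm⁴
Total I = 877 910 667 mm⁴.

I_base ≈ 8.78 × 10⁸ mm⁴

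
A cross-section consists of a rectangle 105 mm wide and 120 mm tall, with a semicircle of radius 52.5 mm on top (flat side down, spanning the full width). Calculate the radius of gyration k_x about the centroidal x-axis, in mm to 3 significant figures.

Break the section into simple shapes (no overlaps), measuring from the bottom-left corner of the bounding box.
Rectangular body: 105 × 120, A = 12 600 mm², y = 60 mm, Ī = 15 120 000 mm⁴.
Semicircular cap: semicircle r = 52.5, A = 4329.5 mm², y = 142.28 mm, Ī = 833 814 mm⁴.
Centroid: ȳ = ΣA·y / ΣA = 81.043 mm.
Transfer each piece to the centroidal x-axis using Ī + A·d² with d = y − 81.043:
  rectangular body: d = -21.043 mm → contributes +20 699 115 mm⁴
  semicircular cap: d = 61.239 mm → contributes +17 070 499 mm⁴
Total I = 37 769 614 mm⁴.
Radius of gyration: k = √(I/A) = √(37 769 614 / 16 930) = 47.233 mm.

k_x ≈ 47.2 mm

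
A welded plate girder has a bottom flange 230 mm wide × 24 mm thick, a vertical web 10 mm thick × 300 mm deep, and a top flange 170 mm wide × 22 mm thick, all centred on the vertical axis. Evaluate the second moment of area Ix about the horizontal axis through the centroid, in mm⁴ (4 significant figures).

Decompose the section into non-overlapping parts with the origin at the bottom-left of its bounding rectangle.
Bottom plate: 230 × 24, A = 5 520 mm², y = 12 mm, Ī = 264 960 mm⁴.
Web plate: 10 × 300, A = 3 000 mm², y = 174 mm, Ī = 22 500 000 mm⁴.
Top plate: 170 × 22, A = 3 740 mm², y = 335 mm, Ī = 150 847 mm⁴.
Centroid: ȳ = ΣA·y / ΣA = 150.175 mm.
Transfer each piece to the horizontal axis through the centroid using Ī + A·d² with d = y − 150.175:
  bottom plate: d = -138.175 mm → contributes +105 653 941 mm⁴
  web plate: d = 23.8254 mm → contributes +24 202 956 mm⁴
  top plate: d = 184.825 mm → contributes +127 910 916 mm⁴
Total I = 257 767 813 mm⁴.

Ix ≈ 2.578 × 10⁸ mm⁴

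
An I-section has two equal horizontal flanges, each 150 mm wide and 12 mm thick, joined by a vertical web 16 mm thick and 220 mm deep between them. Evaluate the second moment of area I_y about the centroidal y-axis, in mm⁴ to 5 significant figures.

I_y ≈ 6.8251 × 10⁶ mm⁴

Decompose the section into non-overlapping parts with the origin at the bottom-left of its bounding rectangle.
Bottom flange: 150 × 12, A = 1 800 mm², x = 75 mm, Ī = 3 375 000 mm⁴.
Web: 16 × 220, A = 3 520 mm², x = 75 mm, Ī = 75093.33 mm⁴.
Top flange: 150 × 12, A = 1 800 mm², x = 75 mm, Ī = 3 375 000 mm⁴.
By symmetry the centroid is at mid-width, x̄ = 75 mm.
All pieces are centred on the centroidal y-axis, so I = ΣĪ = 6 825 093 mm⁴.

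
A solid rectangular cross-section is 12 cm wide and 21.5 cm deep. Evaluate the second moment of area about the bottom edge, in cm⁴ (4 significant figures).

I_base ≈ 3.975 × 10⁴ cm⁴

The section: 12 × 21.5, A = 258 cm², y = 10.75 cm, Ī = 9938.38 cm⁴.
Transfer it to the bottom edge using Ī + A·d² with d = y − 0:
  the section: d = 10.75 cm → contributes +39753.5 cm⁴
Total I = 39753.5 cm⁴.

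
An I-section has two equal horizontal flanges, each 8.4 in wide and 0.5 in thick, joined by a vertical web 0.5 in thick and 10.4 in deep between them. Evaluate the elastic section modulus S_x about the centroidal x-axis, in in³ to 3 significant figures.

Treat the section as a set of non-overlapping primitives; coordinates are from the bounding-box lower-left.
Bottom flange: 8.4 × 0.5, A = 4.2 in², y = 0.25 in, Ī = 0.0875 in⁴.
Web: 0.5 × 10.4, A = 5.2 in², y = 5.7 in, Ī = 46.869 in⁴.
Top flange: 8.4 × 0.5, A = 4.2 in², y = 11.15 in, Ī = 0.0875 in⁴.
By symmetry the centroid is at mid-height, ȳ = 5.7 in.
Transfer each piece to the centroidal x-axis using Ī + A·d² with d = y − 5.7:
  bottom flange: d = -5.45 in → contributes +124.84 in⁴
  web: d = 0 in → contributes +46.869 in⁴
  top flange: d = 5.45 in → contributes +124.84 in⁴
Total I = 296.55 in⁴.
Extreme fibre distance c = 5.7 in; S = I/c = 52.025 in³.

S_x ≈ 52.0 in³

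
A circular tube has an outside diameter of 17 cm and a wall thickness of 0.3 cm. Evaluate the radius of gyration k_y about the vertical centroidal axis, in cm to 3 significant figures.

k_y ≈ 5.91 cm

Treat the section as a set of non-overlapping primitives; coordinates are from the bounding-box lower-left.
Outer circle: ⌀17, A = 226.98 cm², x = 8.5 cm, Ī = 4099.8 cm⁴.
Bore (subtracted): ⌀16.4, A = 211.24 cm², x = 8.5 cm, Ī = 3 551 cm⁴.
By symmetry the centroid is at mid-width, x̄ = 8.5 cm.
All pieces are centred on the vertical centroidal axis, so I = ΣĪ (holes subtracted) = 548.87 cm⁴.
Radius of gyration: k = √(I/A) = √(548.87 / 15.739) = 5.9053 cm.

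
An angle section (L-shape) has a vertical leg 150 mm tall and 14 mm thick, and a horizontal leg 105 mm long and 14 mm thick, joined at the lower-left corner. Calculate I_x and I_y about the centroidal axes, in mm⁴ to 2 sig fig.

I_x ≈ 7.6 × 10⁶ mm⁴, I_y ≈ 3.1 × 10⁶ mm⁴

Decompose the section into non-overlapping parts with the origin at the bottom-left of its bounding rectangle.
Vertical leg: 14 × 150, A = 2 100 mm², y = 75 mm, Ī = 3 937 500 mm⁴.
Horizontal leg (remainder): 91 × 14, A = 1 274 mm², y = 7 mm, Ī = 20 809 mm⁴.
Centroid: ȳ = ΣA·y / ΣA = 49.32 mm.
Transfer each piece to the centroidal x-axis using Ī + A·d² with d = y − 49.32:
  vertical leg: d = 25.68 mm → contributes +5 321 977 mm⁴
  horizontal leg (remainder): d = -42.32 mm → contributes +2 302 914 mm⁴
Total I = 7 624 891 mm⁴.
For the y-axis: x̄ = 26.82 mm.
Repeating about the centroidal y-axis gives I_y = 3 099 024 mm⁴.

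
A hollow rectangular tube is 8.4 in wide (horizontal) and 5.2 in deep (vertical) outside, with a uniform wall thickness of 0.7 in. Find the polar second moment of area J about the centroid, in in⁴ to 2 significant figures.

Decompose the section into non-overlapping parts with the origin at the bottom-left of its bounding rectangle.
Outer rectangle: 8.4 × 5.2, A = 43.68 in², y = 2.6 in, Ī = 98.43 in⁴.
Inner void (subtracted): 7 × 3.8, A = 26.6 in², y = 2.6 in, Ī = 32.01 in⁴.
By symmetry the centroid is at mid-height, ȳ = 2.6 in.
All pieces are centred on the centroidal x-axis, so I = ΣĪ (holes subtracted) = 66.42 in⁴.
Repeating about the centroidal y-axis gives I_y = 148.2 in⁴.
Polar second moment: J = I_x + I_y = 214.6 in⁴.

J ≈ 210 in⁴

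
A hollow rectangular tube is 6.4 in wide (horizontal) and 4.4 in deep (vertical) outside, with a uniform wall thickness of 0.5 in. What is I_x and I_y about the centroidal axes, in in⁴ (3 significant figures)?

Break the section into simple shapes (no overlaps), measuring from the bottom-left corner of the bounding box.
Outer rectangle: 6.4 × 4.4, A = 28.16 in², y = 2.2 in, Ī = 45.431 in⁴.
Inner void (subtracted): 5.4 × 3.4, A = 18.36 in², y = 2.2 in, Ī = 17.687 in⁴.
By symmetry the centroid is at mid-height, ȳ = 2.2 in.
All pieces are centred on the centroidal x-axis, so I = ΣĪ (holes subtracted) = 27.745 in⁴.
Repeating about the centroidal y-axis gives I_y = 51.505 in⁴.

I_x ≈ 27.7 in⁴, I_y ≈ 51.5 in⁴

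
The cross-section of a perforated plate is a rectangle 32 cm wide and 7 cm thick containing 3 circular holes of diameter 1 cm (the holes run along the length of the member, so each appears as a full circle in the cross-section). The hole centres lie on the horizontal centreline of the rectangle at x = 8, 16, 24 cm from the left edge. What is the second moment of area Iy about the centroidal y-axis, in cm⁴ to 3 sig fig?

Iy ≈ 1.90 × 10⁴ cm⁴

Decompose the section into non-overlapping parts with the origin at the bottom-left of its bounding rectangle.
Plate: 32 × 7, A = 224 cm², x = 16 cm, Ī = 19 115 cm⁴.
Hole 1 (subtracted): ⌀1, A = 0.7854 cm², x = 8 cm, Ī = 0.049087 cm⁴.
Hole 2 (subtracted): ⌀1, A = 0.7854 cm², x = 16 cm, Ī = 0.049087 cm⁴.
Hole 3 (subtracted): ⌀1, A = 0.7854 cm², x = 24 cm, Ī = 0.049087 cm⁴.
By symmetry the centroid is at mid-width, x̄ = 16 cm.
Transfer each piece to the centroidal y-axis using Ī + A·d² with d = x − 16:
  plate: d = 0 cm → contributes +19 115 cm⁴
  hole 1: d = -8 cm → contributes −50.315 cm⁴
  hole 2: d = 0 cm → contributes −0.049087 cm⁴
  hole 3: d = 8 cm → contributes −50.315 cm⁴
Total I = 19 014 cm⁴.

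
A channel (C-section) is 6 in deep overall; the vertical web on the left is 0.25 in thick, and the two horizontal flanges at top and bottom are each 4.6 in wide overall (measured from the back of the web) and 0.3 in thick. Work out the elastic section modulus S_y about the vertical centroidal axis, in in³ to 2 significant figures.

S_y ≈ 3.0 in³

Break the section into simple shapes (no overlaps), measuring from the bottom-left corner of the bounding box.
Web: 0.25 × 6, A = 1.5 in², x = 0.125 in, Ī = 0.007813 in⁴.
Top flange (beyond web): 4.35 × 0.3, A = 1.305 in², x = 2.425 in, Ī = 2.058 in⁴.
Bottom flange (beyond web): 4.35 × 0.3, A = 1.305 in², x = 2.425 in, Ī = 2.058 in⁴.
Centroid: x̄ = ΣA·x / ΣA = 1.586 in.
Transfer each piece to the vertical centroidal axis using Ī + A·d² with d = x − 1.586:
  web: d = -1.461 in → contributes +3.208 in⁴
  top flange (beyond web): d = 0.8394 in → contributes +2.977 in⁴
  bottom flange (beyond web): d = 0.8394 in → contributes +2.977 in⁴
Total I = 9.162 in⁴.
Extreme fibre distance c = 3.014 in; S = I/c = 3.04 in³.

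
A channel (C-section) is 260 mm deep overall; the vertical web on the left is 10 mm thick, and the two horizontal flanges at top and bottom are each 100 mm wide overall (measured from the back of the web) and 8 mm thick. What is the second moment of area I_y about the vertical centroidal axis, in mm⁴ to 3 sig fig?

I_y ≈ 3.31 × 10⁶ mm⁴

Split into non-overlapping primitives; take the origin at the lower-left of the bounding box.
Web: 10 × 260, A = 2 600 mm², x = 5 mm, Ī = 21 667 mm⁴.
Top flange (beyond web): 90 × 8, A = 720 mm², x = 55 mm, Ī = 486 000 mm⁴.
Bottom flange (beyond web): 90 × 8, A = 720 mm², x = 55 mm, Ī = 486 000 mm⁴.
Centroid: x̄ = ΣA·x / ΣA = 22.822 mm.
Transfer each piece to the vertical centroidal axis using Ī + A·d² with d = x − 22.822:
  web: d = -17.822 mm → contributes +847 468 mm⁴
  top flange (beyond web): d = 32.178 mm → contributes +1 231 515 mm⁴
  bottom flange (beyond web): d = 32.178 mm → contributes +1 231 515 mm⁴
Total I = 3 310 498 mm⁴.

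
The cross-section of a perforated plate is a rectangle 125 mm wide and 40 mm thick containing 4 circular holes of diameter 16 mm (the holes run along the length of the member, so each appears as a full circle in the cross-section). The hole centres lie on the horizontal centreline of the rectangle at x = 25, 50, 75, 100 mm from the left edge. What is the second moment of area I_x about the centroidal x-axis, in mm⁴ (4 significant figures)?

Treat the section as a set of non-overlapping primitives; coordinates are from the bounding-box lower-left.
Plate: 125 × 40, A = 5 000 mm², y = 20 mm, Ī = 666 667 mm⁴.
Hole 1 (subtracted): ⌀16, A = 201.062 mm², y = 20 mm, Ī = 3216.99 mm⁴.
Hole 2 (subtracted): ⌀16, A = 201.062 mm², y = 20 mm, Ī = 3216.99 mm⁴.
Hole 3 (subtracted): ⌀16, A = 201.062 mm², y = 20 mm, Ī = 3216.99 mm⁴.
Hole 4 (subtracted): ⌀16, A = 201.062 mm², y = 20 mm, Ī = 3216.99 mm⁴.
By symmetry the centroid is at mid-height, ȳ = 20 mm.
All pieces are centred on the centroidal x-axis, so I = ΣĪ (holes subtracted) = 653 799 mm⁴.

I_x ≈ 6.538 × 10⁵ mm⁴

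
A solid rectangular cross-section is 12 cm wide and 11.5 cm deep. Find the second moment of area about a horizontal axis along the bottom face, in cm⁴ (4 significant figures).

The section: 12 × 11.5, A = 138 cm², y = 5.75 cm, Ī = 1520.88 cm⁴.
Transfer it to a horizontal axis along the bottom face using Ī + A·d² with d = y − 0:
  the section: d = 5.75 cm → contributes +6083.5 cm⁴
Total I = 6083.5 cm⁴.

I_base ≈ 6084 cm⁴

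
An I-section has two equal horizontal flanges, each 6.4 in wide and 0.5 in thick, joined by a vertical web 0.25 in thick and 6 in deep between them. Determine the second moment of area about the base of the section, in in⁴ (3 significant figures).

I_base ≈ 169 in⁴

Break the section into simple shapes (no overlaps), measuring from the bottom-left corner of the bounding box.
Bottom flange: 6.4 × 0.5, A = 3.2 in², y = 0.25 in, Ī = 0.066667 in⁴.
Web: 0.25 × 6, A = 1.5 in², y = 3.5 in, Ī = 4.5 in⁴.
Top flange: 6.4 × 0.5, A = 3.2 in², y = 6.75 in, Ī = 0.066667 in⁴.
Transfer each piece to the base of the section using Ī + A·d² with d = y − 0:
  bottom flange: d = 0.25 in → contributes +0.26667 in⁴
  web: d = 3.5 in → contributes +22.875 in⁴
  top flange: d = 6.75 in → contributes +145.87 in⁴
Total I = 169.01 in⁴.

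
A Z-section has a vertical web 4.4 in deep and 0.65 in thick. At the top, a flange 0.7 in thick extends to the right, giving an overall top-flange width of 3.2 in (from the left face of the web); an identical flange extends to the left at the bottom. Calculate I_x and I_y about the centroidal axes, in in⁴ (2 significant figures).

I_x ≈ 17 in⁴, I_y ≈ 11 in⁴

Split into non-overlapping primitives; take the origin at the lower-left of the bounding box.
Web: 0.65 × 4.4, A = 2.86 in², y = 2.2 in, Ī = 4.614 in⁴.
Top flange (beyond web): 2.55 × 0.7, A = 1.785 in², y = 4.05 in, Ī = 0.07289 in⁴.
Bottom flange (beyond web): 2.55 × 0.7, A = 1.785 in², y = 0.35 in, Ī = 0.07289 in⁴.
Centroid: ȳ = ΣA·y / ΣA = 2.2 in.
Transfer each piece to the centroidal x-axis using Ī + A·d² with d = y − 2.2:
  web: d = 0 in → contributes +4.614 in⁴
  top flange (beyond web): d = 1.85 in → contributes +6.182 in⁴
  bottom flange (beyond web): d = -1.85 in → contributes +6.182 in⁴
Total I = 16.98 in⁴.
For the y-axis: x̄ = 2.875 in.
Repeating about the centroidal y-axis gives I_y = 11.17 in⁴.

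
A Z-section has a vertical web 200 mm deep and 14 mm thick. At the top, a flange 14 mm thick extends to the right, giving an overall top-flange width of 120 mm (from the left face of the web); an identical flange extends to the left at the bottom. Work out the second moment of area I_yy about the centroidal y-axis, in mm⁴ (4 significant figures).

I_yy ≈ 1.351 × 10⁷ mm⁴

Split into non-overlapping primitives; take the origin at the lower-left of the bounding box.
Web: 14 × 200, A = 2 800 mm², x = 113 mm, Ī = 45733.3 mm⁴.
Top flange (beyond web): 106 × 14, A = 1 484 mm², x = 173 mm, Ī = 1 389 519 mm⁴.
Bottom flange (beyond web): 106 × 14, A = 1 484 mm², x = 53 mm, Ī = 1 389 519 mm⁴.
Centroid: x̄ = ΣA·x / ΣA = 113 mm.
Transfer each piece to the centroidal y-axis using Ī + A·d² with d = x − 113:
  web: d = 0 mm → contributes +45733.3 mm⁴
  top flange (beyond web): d = 60 mm → contributes +6 731 919 mm⁴
  bottom flange (beyond web): d = -60 mm → contributes +6 731 919 mm⁴
Total I = 13 509 571 mm⁴.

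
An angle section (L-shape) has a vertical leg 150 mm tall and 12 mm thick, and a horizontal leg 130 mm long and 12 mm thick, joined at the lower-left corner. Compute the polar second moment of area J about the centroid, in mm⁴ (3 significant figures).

J ≈ 1.22 × 10⁷ mm⁴

Decompose the section into non-overlapping parts with the origin at the bottom-left of its bounding rectangle.
Vertical leg: 12 × 150, A = 1 800 mm², y = 75 mm, Ī = 3 375 000 mm⁴.
Horizontal leg (remainder): 118 × 12, A = 1 416 mm², y = 6 mm, Ī = 16 992 mm⁴.
Centroid: ȳ = ΣA·y / ΣA = 44.619 mm.
Transfer each piece to the centroidal x-axis using Ī + A·d² with d = y − 44.619:
  vertical leg: d = 30.381 mm → contributes +5 036 365 mm⁴
  horizontal leg (remainder): d = -38.619 mm → contributes +2 128 897 mm⁴
Total I = 7 165 262 mm⁴.
For the y-axis: x̄ = 34.619 mm.
Repeating about the centroidal y-axis gives I_y = 5 013 102 mm⁴.
Polar second moment: J = I_x + I_y = 12 178 364 mm⁴.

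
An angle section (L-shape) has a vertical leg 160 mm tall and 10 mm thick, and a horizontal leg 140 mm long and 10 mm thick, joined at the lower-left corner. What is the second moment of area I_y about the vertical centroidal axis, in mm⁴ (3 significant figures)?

I_y ≈ 5.36 × 10⁶ mm⁴

Split into non-overlapping primitives; take the origin at the lower-left of the bounding box.
Vertical leg: 10 × 160, A = 1 600 mm², x = 5 mm, Ī = 13 333 mm⁴.
Horizontal leg (remainder): 130 × 10, A = 1 300 mm², x = 75 mm, Ī = 1 830 833 mm⁴.
Centroid: x̄ = ΣA·x / ΣA = 36.379 mm.
Transfer each piece to the vertical centroidal axis using Ī + A·d² with d = x − 36.379:
  vertical leg: d = -31.379 mm → contributes +1 588 791 mm⁴
  horizontal leg (remainder): d = 38.621 mm → contributes +3 769 858 mm⁴
Total I = 5 358 649 mm⁴.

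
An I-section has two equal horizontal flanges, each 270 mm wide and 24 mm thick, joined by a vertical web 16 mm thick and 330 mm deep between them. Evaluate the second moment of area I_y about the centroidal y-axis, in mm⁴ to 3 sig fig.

Treat the section as a set of non-overlapping primitives; coordinates are from the bounding-box lower-left.
Bottom flange: 270 × 24, A = 6 480 mm², x = 135 mm, Ī = 39 366 000 mm⁴.
Web: 16 × 330, A = 5 280 mm², x = 135 mm, Ī = 112 640 mm⁴.
Top flange: 270 × 24, A = 6 480 mm², x = 135 mm, Ī = 39 366 000 mm⁴.
By symmetry the centroid is at mid-width, x̄ = 135 mm.
All pieces are centred on the centroidal y-axis, so I = ΣĪ = 78 844 640 mm⁴.

I_y ≈ 7.88 × 10⁷ mm⁴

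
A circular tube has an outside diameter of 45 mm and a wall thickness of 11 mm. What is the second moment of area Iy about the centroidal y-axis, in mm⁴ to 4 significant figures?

Iy ≈ 1.876 × 10⁵ mm⁴

Split into non-overlapping primitives; take the origin at the lower-left of the bounding box.
Outer circle: ⌀45, A = 1590.43 mm², x = 22.5 mm, Ī = 201 289 mm⁴.
Bore (subtracted): ⌀23, A = 415.476 mm², x = 22.5 mm, Ī = 13736.7 mm⁴.
By symmetry the centroid is at mid-width, x̄ = 22.5 mm.
All pieces are centred on the centroidal y-axis, so I = ΣĪ (holes subtracted) = 187 552 mm⁴.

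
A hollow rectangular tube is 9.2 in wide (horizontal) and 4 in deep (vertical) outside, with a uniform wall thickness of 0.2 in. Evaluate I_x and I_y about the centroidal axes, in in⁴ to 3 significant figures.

Decompose the section into non-overlapping parts with the origin at the bottom-left of its bounding rectangle.
Outer rectangle: 9.2 × 4, A = 36.8 in², y = 2 in, Ī = 49.067 in⁴.
Inner void (subtracted): 8.8 × 3.6, A = 31.68 in², y = 2 in, Ī = 34.214 in⁴.
By symmetry the centroid is at mid-height, ȳ = 2 in.
All pieces are centred on the centroidal x-axis, so I = ΣĪ (holes subtracted) = 14.852 in⁴.
Repeating about the centroidal y-axis gives I_y = 55.121 in⁴.

I_x ≈ 14.9 in⁴, I_y ≈ 55.1 in⁴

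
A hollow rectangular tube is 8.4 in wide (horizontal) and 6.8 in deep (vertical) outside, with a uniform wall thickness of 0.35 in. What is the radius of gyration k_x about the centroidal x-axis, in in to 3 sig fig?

k_x ≈ 2.71 in

Split into non-overlapping primitives; take the origin at the lower-left of the bounding box.
Outer rectangle: 8.4 × 6.8, A = 57.12 in², y = 3.4 in, Ī = 220.1 in⁴.
Inner void (subtracted): 7.7 × 6.1, A = 46.97 in², y = 3.4 in, Ī = 145.65 in⁴.
By symmetry the centroid is at mid-height, ȳ = 3.4 in.
All pieces are centred on the centroidal x-axis, so I = ΣĪ (holes subtracted) = 74.456 in⁴.
Radius of gyration: k = √(I/A) = √(74.456 / 10.15) = 2.7084 in.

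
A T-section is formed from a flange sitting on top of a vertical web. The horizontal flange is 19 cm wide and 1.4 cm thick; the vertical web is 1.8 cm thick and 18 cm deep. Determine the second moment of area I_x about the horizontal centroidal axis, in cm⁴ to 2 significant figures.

Break the section into simple shapes (no overlaps), measuring from the bottom-left corner of the bounding box.
Flange: 19 × 1.4, A = 26.6 cm², y = 18.7 cm, Ī = 4.345 cm⁴.
Web: 1.8 × 18, A = 32.4 cm², y = 9 cm, Ī = 874.8 cm⁴.
Centroid: ȳ = ΣA·y / ΣA = 13.37 cm.
Transfer each piece to the horizontal centroidal axis using Ī + A·d² with d = y − 13.37:
  flange: d = 5.327 cm → contributes +759.1 cm⁴
  web: d = -4.373 cm → contributes +1 494 cm⁴
Total I = 2 254 cm⁴.

I_x ≈ 2300 cm⁴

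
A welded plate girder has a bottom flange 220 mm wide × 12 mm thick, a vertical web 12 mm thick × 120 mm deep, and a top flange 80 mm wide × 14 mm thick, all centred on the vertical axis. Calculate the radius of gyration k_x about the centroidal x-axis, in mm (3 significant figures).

Decompose the section into non-overlapping parts with the origin at the bottom-left of its bounding rectangle.
Bottom plate: 220 × 12, A = 2 640 mm², y = 6 mm, Ī = 31 680 mm⁴.
Web plate: 12 × 120, A = 1 440 mm², y = 72 mm, Ī = 1 728 000 mm⁴.
Top plate: 80 × 14, A = 1 120 mm², y = 139 mm, Ī = 18 293 mm⁴.
Centroid: ȳ = ΣA·y / ΣA = 52.923 mm.
Transfer each piece to the centroidal x-axis using Ī + A·d² with d = y − 52.923:
  bottom plate: d = -46.923 mm → contributes +5 844 366 mm⁴
  web plate: d = 19.077 mm → contributes +2 252 058 mm⁴
  top plate: d = 86.077 mm → contributes +8 316 638 mm⁴
Total I = 16 413 063 mm⁴.
Radius of gyration: k = √(I/A) = √(16 413 063 / 5 200) = 56.181 mm.

k_x ≈ 56.2 mm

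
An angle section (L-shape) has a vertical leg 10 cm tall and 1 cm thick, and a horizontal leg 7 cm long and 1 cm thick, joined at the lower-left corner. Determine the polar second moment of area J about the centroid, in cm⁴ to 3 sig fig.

Treat the section as a set of non-overlapping primitives; coordinates are from the bounding-box lower-left.
Vertical leg: 1 × 10, A = 10 cm², y = 5 cm, Ī = 83.333 cm⁴.
Horizontal leg (remainder): 6 × 1, A = 6 cm², y = 0.5 cm, Ī = 0.5 cm⁴.
Centroid: ȳ = ΣA·y / ΣA = 3.3125 cm.
Transfer each piece to the centroidal x-axis using Ī + A·d² with d = y − 3.3125:
  vertical leg: d = 1.6875 cm → contributes +111.81 cm⁴
  horizontal leg (remainder): d = -2.8125 cm → contributes +47.961 cm⁴
Total I = 159.77 cm⁴.
For the y-axis: x̄ = 1.8125 cm.
Repeating about the centroidal y-axis gives I_y = 64.771 cm⁴.
Polar second moment: J = I_x + I_y = 224.54 cm⁴.

J ≈ 225 cm⁴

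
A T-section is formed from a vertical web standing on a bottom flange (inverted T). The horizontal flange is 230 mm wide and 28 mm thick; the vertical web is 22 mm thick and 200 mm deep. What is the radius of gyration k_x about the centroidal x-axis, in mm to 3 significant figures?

Treat the section as a set of non-overlapping primitives; coordinates are from the bounding-box lower-left.
Flange: 230 × 28, A = 6 440 mm², y = 14 mm, Ī = 420 747 mm⁴.
Web: 22 × 200, A = 4 400 mm², y = 128 mm, Ī = 14 666 667 mm⁴.
Centroid: ȳ = ΣA·y / ΣA = 60.273 mm.
Transfer each piece to the centroidal x-axis using Ī + A·d² with d = y − 60.273:
  flange: d = -46.273 mm → contributes +14 210 051 mm⁴
  web: d = 67.727 mm → contributes +34 849 194 mm⁴
Total I = 49 059 245 mm⁴.
Radius of gyration: k = √(I/A) = √(49 059 245 / 10 840) = 67.274 mm.

k_x ≈ 67.3 mm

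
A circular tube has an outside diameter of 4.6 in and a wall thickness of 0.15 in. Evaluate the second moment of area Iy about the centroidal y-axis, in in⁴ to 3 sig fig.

Decompose the section into non-overlapping parts with the origin at the bottom-left of its bounding rectangle.
Outer circle: ⌀4.6, A = 16.619 in², x = 2.3 in, Ī = 21.979 in⁴.
Bore (subtracted): ⌀4.3, A = 14.522 in², x = 2.3 in, Ī = 16.782 in⁴.
By symmetry the centroid is at mid-width, x̄ = 2.3 in.
All pieces are centred on the centroidal y-axis, so I = ΣĪ (holes subtracted) = 5.1967 in⁴.

Iy ≈ 5.20 in⁴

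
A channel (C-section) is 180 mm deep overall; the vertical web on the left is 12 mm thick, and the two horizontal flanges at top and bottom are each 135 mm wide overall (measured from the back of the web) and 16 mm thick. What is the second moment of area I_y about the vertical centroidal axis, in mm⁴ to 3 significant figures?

I_y ≈ 1.13 × 10⁷ mm⁴

Break the section into simple shapes (no overlaps), measuring from the bottom-left corner of the bounding box.
Web: 12 × 180, A = 2 160 mm², x = 6 mm, Ī = 25 920 mm⁴.
Top flange (beyond web): 123 × 16, A = 1 968 mm², x = 73.5 mm, Ī = 2 481 156 mm⁴.
Bottom flange (beyond web): 123 × 16, A = 1 968 mm², x = 73.5 mm, Ī = 2 481 156 mm⁴.
Centroid: x̄ = ΣA·x / ΣA = 49.583 mm.
Transfer each piece to the vertical centroidal axis using Ī + A·d² with d = x − 49.583:
  web: d = -43.583 mm → contributes +4 128 731 mm⁴
  top flange (beyond web): d = 23.917 mm → contributes +3 606 927 mm⁴
  bottom flange (beyond web): d = 23.917 mm → contributes +3 606 927 mm⁴
Total I = 11 342 586 mm⁴.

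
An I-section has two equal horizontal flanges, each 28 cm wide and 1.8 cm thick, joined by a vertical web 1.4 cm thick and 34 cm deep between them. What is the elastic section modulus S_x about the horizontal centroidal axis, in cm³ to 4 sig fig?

Decompose the section into non-overlapping parts with the origin at the bottom-left of its bounding rectangle.
Bottom flange: 28 × 1.8, A = 50.4 cm², y = 0.9 cm, Ī = 13.608 cm⁴.
Web: 1.4 × 34, A = 47.6 cm², y = 18.8 cm, Ī = 4585.47 cm⁴.
Top flange: 28 × 1.8, A = 50.4 cm², y = 36.7 cm, Ī = 13.608 cm⁴.
By symmetry the centroid is at mid-height, ȳ = 18.8 cm.
Transfer each piece to the horizontal centroidal axis using Ī + A·d² with d = y − 18.8:
  bottom flange: d = -17.9 cm → contributes +16162.3 cm⁴
  web: d = 0 cm → contributes +4585.47 cm⁴
  top flange: d = 17.9 cm → contributes +16162.3 cm⁴
Total I = 36 910 cm⁴.
Extreme fibre distance c = 18.8 cm; S = I/c = 1963.3 cm³.

S_x ≈ 1963 cm³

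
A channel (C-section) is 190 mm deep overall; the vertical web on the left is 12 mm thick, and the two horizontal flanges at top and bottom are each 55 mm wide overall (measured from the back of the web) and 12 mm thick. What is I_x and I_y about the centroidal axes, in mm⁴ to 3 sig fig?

I_x ≈ 1.50 × 10⁷ mm⁴, I_y ≈ 7.24 × 10⁵ mm⁴

Break the section into simple shapes (no overlaps), measuring from the bottom-left corner of the bounding box.
Web: 12 × 190, A = 2 280 mm², y = 95 mm, Ī = 6 859 000 mm⁴.
Top flange (beyond web): 43 × 12, A = 516 mm², y = 184 mm, Ī = 6 192 mm⁴.
Bottom flange (beyond web): 43 × 12, A = 516 mm², y = 6 mm, Ī = 6 192 mm⁴.
By symmetry the centroid is at mid-height, ȳ = 95 mm.
Transfer each piece to the centroidal x-axis using Ī + A·d² with d = y − 95:
  web: d = 0 mm → contributes +6 859 000 mm⁴
  top flange (beyond web): d = 89 mm → contributes +4 093 428 mm⁴
  bottom flange (beyond web): d = -89 mm → contributes +4 093 428 mm⁴
Total I = 15 045 856 mm⁴.
For the y-axis: x̄ = 14.569 mm.
Repeating about the centroidal y-axis gives I_y = 723 640 mm⁴.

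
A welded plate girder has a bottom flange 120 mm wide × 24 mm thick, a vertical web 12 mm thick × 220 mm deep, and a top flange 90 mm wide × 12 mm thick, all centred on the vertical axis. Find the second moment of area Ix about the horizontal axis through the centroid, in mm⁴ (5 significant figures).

Ix ≈ 6.0453 × 10⁷ mm⁴

Treat the section as a set of non-overlapping primitives; coordinates are from the bounding-box lower-left.
Bottom plate: 120 × 24, A = 2 880 mm², y = 12 mm, Ī = 138 240 mm⁴.
Web plate: 12 × 220, A = 2 640 mm², y = 134 mm, Ī = 10 648 000 mm⁴.
Top plate: 90 × 12, A = 1 080 mm², y = 250 mm, Ī = 12 960 mm⁴.
Centroid: ȳ = ΣA·y / ΣA = 99.74545 mm.
Transfer each piece to the horizontal axis through the centroid using Ī + A·d² with d = y − 99.74545:
  bottom plate: d = -87.74545 mm → contributes +22 312 123 mm⁴
  web plate: d = 34.25455 mm → contributes +13 745 707 mm⁴
  top plate: d = 150.2545 mm → contributes +24 395 503 mm⁴
Total I = 60 453 332 mm⁴.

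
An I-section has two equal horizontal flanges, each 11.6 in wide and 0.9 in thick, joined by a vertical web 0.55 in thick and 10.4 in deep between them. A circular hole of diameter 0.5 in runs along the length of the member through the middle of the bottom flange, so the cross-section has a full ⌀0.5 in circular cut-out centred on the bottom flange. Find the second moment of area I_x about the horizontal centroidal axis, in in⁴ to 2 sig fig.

I_x ≈ 710 in⁴

Decompose the section into non-overlapping parts with the origin at the bottom-left of its bounding rectangle.
Bottom flange: 11.6 × 0.9, A = 10.44 in², y = 0.45 in, Ī = 0.7047 in⁴.
Web: 0.55 × 10.4, A = 5.72 in², y = 6.1 in, Ī = 51.56 in⁴.
Top flange: 11.6 × 0.9, A = 10.44 in², y = 11.75 in, Ī = 0.7047 in⁴.
Hole (subtracted): ⌀0.5, A = 0.1963 in², y = 0.45 in, Ī = 0.003068 in⁴.
Centroid: ȳ = ΣA·y / ΣA = 6.142 in.
Transfer each piece to the horizontal centroidal axis using Ī + A·d² with d = y − 6.142:
  bottom flange: d = -5.692 in → contributes +339 in⁴
  web: d = -0.04202 in → contributes +51.57 in⁴
  top flange: d = 5.608 in → contributes +329 in⁴
  hole: d = -5.692 in → contributes −6.365 in⁴
Total I = 713.2 in⁴.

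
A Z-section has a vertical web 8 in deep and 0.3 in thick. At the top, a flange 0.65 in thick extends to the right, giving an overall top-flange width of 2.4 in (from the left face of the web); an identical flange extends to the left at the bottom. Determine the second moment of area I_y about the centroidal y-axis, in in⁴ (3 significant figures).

I_y ≈ 4.95 in⁴

Split into non-overlapping primitives; take the origin at the lower-left of the bounding box.
Web: 0.3 × 8, A = 2.4 in², x = 2.25 in, Ī = 0.018 in⁴.
Top flange (beyond web): 2.1 × 0.65, A = 1.365 in², x = 3.45 in, Ī = 0.50164 in⁴.
Bottom flange (beyond web): 2.1 × 0.65, A = 1.365 in², x = 1.05 in, Ī = 0.50164 in⁴.
Centroid: x̄ = ΣA·x / ΣA = 2.25 in.
Transfer each piece to the centroidal y-axis using Ī + A·d² with d = x − 2.25:
  web: d = 0 in → contributes +0.018 in⁴
  top flange (beyond web): d = 1.2 in → contributes +2.4672 in⁴
  bottom flange (beyond web): d = -1.2 in → contributes +2.4672 in⁴
Total I = 4.9525 in⁴.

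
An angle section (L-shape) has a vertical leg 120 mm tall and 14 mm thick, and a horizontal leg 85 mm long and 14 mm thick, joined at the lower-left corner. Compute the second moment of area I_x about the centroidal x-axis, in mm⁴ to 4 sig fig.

Decompose the section into non-overlapping parts with the origin at the bottom-left of its bounding rectangle.
Vertical leg: 14 × 120, A = 1 680 mm², y = 60 mm, Ī = 2 016 000 mm⁴.
Horizontal leg (remainder): 71 × 14, A = 994 mm², y = 7 mm, Ī = 16235.3 mm⁴.
Centroid: ȳ = ΣA·y / ΣA = 40.2984 mm.
Transfer each piece to the centroidal x-axis using Ī + A·d² with d = y − 40.2984:
  vertical leg: d = 19.7016 mm → contributes +2 668 095 mm⁴
  horizontal leg (remainder): d = -33.2984 mm → contributes +1 118 368 mm⁴
Total I = 3 786 463 mm⁴.

I_x ≈ 3.786 × 10⁶ mm⁴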